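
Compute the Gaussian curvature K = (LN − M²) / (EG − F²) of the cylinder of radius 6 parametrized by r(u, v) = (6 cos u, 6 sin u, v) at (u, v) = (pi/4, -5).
K = 0

Coefficients of the first fundamental form: E = 36, F = 0, G = 1.
Coefficients of the second fundamental form: L = -6, M = 0, N = 0.
Assemble K = (LN − M²)/(EG − F²) = 0. At (u, v) = (pi/4, -5): K = 0.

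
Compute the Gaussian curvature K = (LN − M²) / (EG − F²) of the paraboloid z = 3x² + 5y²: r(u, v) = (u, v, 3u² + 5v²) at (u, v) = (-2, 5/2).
K = 3/29645

Coefficients of the first fundamental form: E = 36*u^2 + 1, F = 60*u*v, G = 100*v^2 + 1.
Coefficients of the second fundamental form: L = 6/sqrt(36*u^2 + 100*v^2 + 1), M = 0, N = 10/sqrt(36*u^2 + 100*v^2 + 1).
Assemble K = (LN − M²)/(EG − F²) = 60/(1296*u^4 + 7200*u^2*v^2 + 72*u^2 + 10000*v^4 + 200*v^2 + 1). At (u, v) = (-2, 5/2): K = 3/29645.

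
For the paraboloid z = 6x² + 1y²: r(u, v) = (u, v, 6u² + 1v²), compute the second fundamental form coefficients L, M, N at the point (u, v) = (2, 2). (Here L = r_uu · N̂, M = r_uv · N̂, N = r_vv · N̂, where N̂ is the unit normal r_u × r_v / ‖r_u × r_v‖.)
L = 12*sqrt(593)/593;  M = 0;  N = 2*sqrt(593)/593

Compute the unit normal N̂(u, v) = (-12*u/sqrt(144*u^2 + 4*v^2 + 1), -2*v/sqrt(144*u^2 + 4*v^2 + 1), 1/sqrt(144*u^2 + 4*v^2 + 1)), and the second partials r_uu, r_uv, r_vv. Take dot products:
  L(u, v) = r_uu · N̂ = 12/sqrt(144*u^2 + 4*v^2 + 1),
  M(u, v) = r_uv · N̂ = 0,
  N(u, v) = r_vv · N̂ = 2/sqrt(144*u^2 + 4*v^2 + 1).
Evaluating at (u, v) = (2, 2):
  L = 12*sqrt(593)/593, M = 0, N = 2*sqrt(593)/593.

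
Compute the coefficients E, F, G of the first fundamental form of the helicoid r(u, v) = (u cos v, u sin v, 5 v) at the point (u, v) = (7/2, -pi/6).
E = 1;  F = 0;  G = 149/4

Partials: r_u = (cos(v), sin(v), 0), r_v = (-u*sin(v), u*cos(v), 5). As functions of (u, v):
  E = r_u · r_u = 1,
  F = r_u · r_v = 0,
  G = r_v · r_v = u^2 + 25.
Evaluating at (u, v) = (7/2, -pi/6): E = 1, F = 0, G = 149/4.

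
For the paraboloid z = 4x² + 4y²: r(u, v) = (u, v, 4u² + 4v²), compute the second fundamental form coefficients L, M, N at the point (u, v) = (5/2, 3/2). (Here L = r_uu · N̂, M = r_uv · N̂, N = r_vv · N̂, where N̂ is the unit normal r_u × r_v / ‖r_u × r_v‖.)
L = 8*sqrt(545)/545;  M = 0;  N = 8*sqrt(545)/545

Compute the unit normal N̂(u, v) = (-8*u/sqrt(64*u^2 + 64*v^2 + 1), -8*v/sqrt(64*u^2 + 64*v^2 + 1), 1/sqrt(64*u^2 + 64*v^2 + 1)), and the second partials r_uu, r_uv, r_vv. Take dot products:
  L(u, v) = r_uu · N̂ = 8/sqrt(64*u^2 + 64*v^2 + 1),
  M(u, v) = r_uv · N̂ = 0,
  N(u, v) = r_vv · N̂ = 8/sqrt(64*u^2 + 64*v^2 + 1).
Evaluating at (u, v) = (5/2, 3/2):
  L = 8*sqrt(545)/545, M = 0, N = 8*sqrt(545)/545.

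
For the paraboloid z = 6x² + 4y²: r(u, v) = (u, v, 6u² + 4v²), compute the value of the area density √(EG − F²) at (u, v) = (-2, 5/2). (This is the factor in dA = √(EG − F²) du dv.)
√(EG − F²)|_{(-2, 5/2)} = sqrt(977)

E = 144*u^2 + 1, F = 96*u*v, G = 64*v^2 + 1, so EG − F² = 144*u^2 + 64*v^2 + 1. Taking the positive square root: √(EG − F²) = sqrt(144*u^2 + 64*v^2 + 1). At (u, v) = (-2, 5/2): sqrt(977).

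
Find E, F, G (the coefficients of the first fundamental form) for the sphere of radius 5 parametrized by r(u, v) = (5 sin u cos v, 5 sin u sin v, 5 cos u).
E = 25;  F = 0;  G = 25*sin(u)^2

Compute partials: r_u = (5*cos(u)*cos(v), 5*sin(v)*cos(u), -5*sin(u)), r_v = (-5*sin(u)*sin(v), 5*sin(u)*cos(v), 0). Then
  E = r_u · r_u = 25,
  F = r_u · r_v = 0,
  G = r_v · r_v = 25*sin(u)^2.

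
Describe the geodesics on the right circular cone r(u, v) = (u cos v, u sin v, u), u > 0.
The cone is flat away from the apex (K = 0). Slitting along a generator and unrolling gives an isometry to a sector of the plane; geodesics are the pre-images of straight lines in that sector. In particular, generators (v = const) are geodesics, and generic geodesics spiral from a minimum-distance point before returning to infinity.

For this cone, E = 2, F = 0, G = u², so EG − F² = 2u² > 0 (u > 0), and direct computation gives K = 0 away from the apex. Flatness lets us unroll the cone along a generator into a planar sector of angle 2π/√2 = π√2 ≈ 4.44 rad; geodesics on the cone are exactly the curves that develop to straight lines in this sector. Generators (v = const) develop to rays through the sector's vertex and are geodesics; the circles u = const develop to circular arcs and are not geodesics.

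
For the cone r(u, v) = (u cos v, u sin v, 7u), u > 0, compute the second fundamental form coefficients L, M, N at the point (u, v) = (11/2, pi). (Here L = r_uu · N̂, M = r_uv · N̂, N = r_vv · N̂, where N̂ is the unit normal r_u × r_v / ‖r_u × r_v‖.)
L = 0;  M = 0;  N = 77*sqrt(2)/20

Compute the unit normal N̂(u, v) = (-7*sqrt(2)*u*cos(v)/(10*Abs(u)), -7*sqrt(2)*u*sin(v)/(10*Abs(u)), sqrt(2)*u/(10*Abs(u))), and the second partials r_uu, r_uv, r_vv. Take dot products:
  L(u, v) = r_uu · N̂ = 0,
  M(u, v) = r_uv · N̂ = 0,
  N(u, v) = r_vv · N̂ = 7*sqrt(2)*u^2/(10*Abs(u)).
Evaluating at (u, v) = (11/2, pi):
  L = 0, M = 0, N = 77*sqrt(2)/20.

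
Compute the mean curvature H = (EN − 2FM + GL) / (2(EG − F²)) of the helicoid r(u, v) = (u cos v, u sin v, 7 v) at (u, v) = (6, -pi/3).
H = 0

With E = 1, F = 0, G = u^2 + 49, L = 0, M = -7/sqrt(u^2 + 49), N = 0, assemble
  H = (EN − 2FM + GL) / (2(EG − F²)) = 0.
At (u, v) = (6, -pi/3): H = 0.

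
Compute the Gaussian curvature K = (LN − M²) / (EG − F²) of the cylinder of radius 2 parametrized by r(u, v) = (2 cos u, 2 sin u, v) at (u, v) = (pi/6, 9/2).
K = 0

Coefficients of the first fundamental form: E = 4, F = 0, G = 1.
Coefficients of the second fundamental form: L = -2, M = 0, N = 0.
Assemble K = (LN − M²)/(EG − F²) = 0. At (u, v) = (pi/6, 9/2): K = 0.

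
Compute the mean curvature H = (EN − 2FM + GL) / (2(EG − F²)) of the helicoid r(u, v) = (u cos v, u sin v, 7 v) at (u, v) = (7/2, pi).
H = 0

With E = 1, F = 0, G = u^2 + 49, L = 0, M = -7/sqrt(u^2 + 49), N = 0, assemble
  H = (EN − 2FM + GL) / (2(EG − F²)) = 0.
At (u, v) = (7/2, pi): H = 0.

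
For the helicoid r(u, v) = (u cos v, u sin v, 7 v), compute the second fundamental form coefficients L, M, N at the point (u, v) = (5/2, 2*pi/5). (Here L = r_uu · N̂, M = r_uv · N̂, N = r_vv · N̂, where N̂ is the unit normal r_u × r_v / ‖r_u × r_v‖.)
L = 0;  M = -14*sqrt(221)/221;  N = 0

Compute the unit normal N̂(u, v) = (7*sin(v)/sqrt(u^2 + 49), -7*cos(v)/sqrt(u^2 + 49), u/sqrt(u^2 + 49)), and the second partials r_uu, r_uv, r_vv. Take dot products:
  L(u, v) = r_uu · N̂ = 0,
  M(u, v) = r_uv · N̂ = -7/sqrt(u^2 + 49),
  N(u, v) = r_vv · N̂ = 0.
Evaluating at (u, v) = (5/2, 2*pi/5):
  L = 0, M = -14*sqrt(221)/221, N = 0.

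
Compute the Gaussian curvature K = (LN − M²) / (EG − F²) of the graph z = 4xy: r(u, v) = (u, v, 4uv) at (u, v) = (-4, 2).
K = -16/103041

Coefficients of the first fundamental form: E = 16*v^2 + 1, F = 16*u*v, G = 16*u^2 + 1.
Coefficients of the second fundamental form: L = 0, M = 4/sqrt(16*u^2 + 16*v^2 + 1), N = 0.
Assemble K = (LN − M²)/(EG − F²) = -16/(256*u^4 + 512*u^2*v^2 + 32*u^2 + 256*v^4 + 32*v^2 + 1). At (u, v) = (-4, 2): K = -16/103041.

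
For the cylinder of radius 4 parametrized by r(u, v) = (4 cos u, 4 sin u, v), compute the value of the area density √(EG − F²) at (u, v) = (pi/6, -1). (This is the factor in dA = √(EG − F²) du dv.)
√(EG − F²)|_{(pi/6, -1)} = 4

E = 16, F = 0, G = 1, so EG − F² = 16. Taking the positive square root: √(EG − F²) = 4. At (u, v) = (pi/6, -1): 4.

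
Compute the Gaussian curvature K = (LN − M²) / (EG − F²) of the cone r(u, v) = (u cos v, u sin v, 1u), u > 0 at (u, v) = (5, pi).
K = 0

Coefficients of the first fundamental form: E = 2, F = 0, G = u^2.
Coefficients of the second fundamental form: L = 0, M = 0, N = sqrt(2)*u^2/(2*Abs(u)).
Assemble K = (LN − M²)/(EG − F²) = 0. At (u, v) = (5, pi): K = 0.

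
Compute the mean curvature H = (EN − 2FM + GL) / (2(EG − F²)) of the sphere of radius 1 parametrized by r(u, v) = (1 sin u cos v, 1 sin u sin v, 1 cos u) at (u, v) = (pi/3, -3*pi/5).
H = -1

With E = 1, F = 0, G = sin(u)^2, L = -sin(u)/Abs(sin(u)), M = 0, N = -sin(u)^3/Abs(sin(u)), assemble
  H = (EN − 2FM + GL) / (2(EG − F²)) = -sin(u)/Abs(sin(u)).
At (u, v) = (pi/3, -3*pi/5): H = -1.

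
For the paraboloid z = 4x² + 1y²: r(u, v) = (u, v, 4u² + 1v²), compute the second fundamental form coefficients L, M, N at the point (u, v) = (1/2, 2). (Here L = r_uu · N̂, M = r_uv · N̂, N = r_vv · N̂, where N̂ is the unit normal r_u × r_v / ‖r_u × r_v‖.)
L = 8*sqrt(33)/33;  M = 0;  N = 2*sqrt(33)/33

Compute the unit normal N̂(u, v) = (-8*u/sqrt(64*u^2 + 4*v^2 + 1), -2*v/sqrt(64*u^2 + 4*v^2 + 1), 1/sqrt(64*u^2 + 4*v^2 + 1)), and the second partials r_uu, r_uv, r_vv. Take dot products:
  L(u, v) = r_uu · N̂ = 8/sqrt(64*u^2 + 4*v^2 + 1),
  M(u, v) = r_uv · N̂ = 0,
  N(u, v) = r_vv · N̂ = 2/sqrt(64*u^2 + 4*v^2 + 1).
Evaluating at (u, v) = (1/2, 2):
  L = 8*sqrt(33)/33, M = 0, N = 2*sqrt(33)/33.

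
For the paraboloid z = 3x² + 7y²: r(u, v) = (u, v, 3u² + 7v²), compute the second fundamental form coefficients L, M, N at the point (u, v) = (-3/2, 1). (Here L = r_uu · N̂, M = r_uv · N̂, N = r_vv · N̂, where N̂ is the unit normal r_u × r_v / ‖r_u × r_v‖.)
L = 3*sqrt(278)/139;  M = 0;  N = 7*sqrt(278)/139

Compute the unit normal N̂(u, v) = (-6*u/sqrt(36*u^2 + 196*v^2 + 1), -14*v/sqrt(36*u^2 + 196*v^2 + 1), 1/sqrt(36*u^2 + 196*v^2 + 1)), and the second partials r_uu, r_uv, r_vv. Take dot products:
  L(u, v) = r_uu · N̂ = 6/sqrt(36*u^2 + 196*v^2 + 1),
  M(u, v) = r_uv · N̂ = 0,
  N(u, v) = r_vv · N̂ = 14/sqrt(36*u^2 + 196*v^2 + 1).
Evaluating at (u, v) = (-3/2, 1):
  L = 3*sqrt(278)/139, M = 0, N = 7*sqrt(278)/139.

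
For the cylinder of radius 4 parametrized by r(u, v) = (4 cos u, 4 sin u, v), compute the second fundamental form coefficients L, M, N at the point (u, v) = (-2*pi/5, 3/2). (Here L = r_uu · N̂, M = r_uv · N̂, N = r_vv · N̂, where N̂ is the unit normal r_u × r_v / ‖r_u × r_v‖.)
L = -4;  M = 0;  N = 0

Compute the unit normal N̂(u, v) = (cos(u), sin(u), 0), and the second partials r_uu, r_uv, r_vv. Take dot products:
  L(u, v) = r_uu · N̂ = -4,
  M(u, v) = r_uv · N̂ = 0,
  N(u, v) = r_vv · N̂ = 0.
Evaluating at (u, v) = (-2*pi/5, 3/2):
  L = -4, M = 0, N = 0.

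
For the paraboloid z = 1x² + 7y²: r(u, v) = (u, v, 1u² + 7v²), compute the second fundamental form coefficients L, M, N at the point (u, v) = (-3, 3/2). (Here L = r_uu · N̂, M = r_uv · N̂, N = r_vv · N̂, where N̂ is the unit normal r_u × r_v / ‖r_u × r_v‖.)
L = sqrt(478)/239;  M = 0;  N = 7*sqrt(478)/239

Compute the unit normal N̂(u, v) = (-2*u/sqrt(4*u^2 + 196*v^2 + 1), -14*v/sqrt(4*u^2 + 196*v^2 + 1), 1/sqrt(4*u^2 + 196*v^2 + 1)), and the second partials r_uu, r_uv, r_vv. Take dot products:
  L(u, v) = r_uu · N̂ = 2/sqrt(4*u^2 + 196*v^2 + 1),
  M(u, v) = r_uv · N̂ = 0,
  N(u, v) = r_vv · N̂ = 14/sqrt(4*u^2 + 196*v^2 + 1).
Evaluating at (u, v) = (-3, 3/2):
  L = sqrt(478)/239, M = 0, N = 7*sqrt(478)/239.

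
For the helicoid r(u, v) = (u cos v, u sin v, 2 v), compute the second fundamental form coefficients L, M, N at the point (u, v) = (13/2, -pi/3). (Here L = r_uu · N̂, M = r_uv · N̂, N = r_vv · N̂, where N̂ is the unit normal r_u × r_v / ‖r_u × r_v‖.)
L = 0;  M = -4*sqrt(185)/185;  N = 0

Compute the unit normal N̂(u, v) = (2*sin(v)/sqrt(u^2 + 4), -2*cos(v)/sqrt(u^2 + 4), u/sqrt(u^2 + 4)), and the second partials r_uu, r_uv, r_vv. Take dot products:
  L(u, v) = r_uu · N̂ = 0,
  M(u, v) = r_uv · N̂ = -2/sqrt(u^2 + 4),
  N(u, v) = r_vv · N̂ = 0.
Evaluating at (u, v) = (13/2, -pi/3):
  L = 0, M = -4*sqrt(185)/185, N = 0.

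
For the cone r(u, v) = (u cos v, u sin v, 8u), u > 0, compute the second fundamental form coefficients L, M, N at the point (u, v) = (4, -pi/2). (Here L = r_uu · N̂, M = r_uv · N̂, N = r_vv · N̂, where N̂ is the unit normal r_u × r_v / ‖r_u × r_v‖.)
L = 0;  M = 0;  N = 32*sqrt(65)/65

Compute the unit normal N̂(u, v) = (-8*sqrt(65)*u*cos(v)/(65*Abs(u)), -8*sqrt(65)*u*sin(v)/(65*Abs(u)), sqrt(65)*u/(65*Abs(u))), and the second partials r_uu, r_uv, r_vv. Take dot products:
  L(u, v) = r_uu · N̂ = 0,
  M(u, v) = r_uv · N̂ = 0,
  N(u, v) = r_vv · N̂ = 8*sqrt(65)*u^2/(65*Abs(u)).
Evaluating at (u, v) = (4, -pi/2):
  L = 0, M = 0, N = 32*sqrt(65)/65.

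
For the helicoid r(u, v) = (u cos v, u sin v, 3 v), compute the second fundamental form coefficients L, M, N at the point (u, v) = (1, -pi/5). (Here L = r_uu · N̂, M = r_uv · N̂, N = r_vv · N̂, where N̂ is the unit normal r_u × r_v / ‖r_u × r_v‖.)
L = 0;  M = -3*sqrt(10)/10;  N = 0

Compute the unit normal N̂(u, v) = (3*sin(v)/sqrt(u^2 + 9), -3*cos(v)/sqrt(u^2 + 9), u/sqrt(u^2 + 9)), and the second partials r_uu, r_uv, r_vv. Take dot products:
  L(u, v) = r_uu · N̂ = 0,
  M(u, v) = r_uv · N̂ = -3/sqrt(u^2 + 9),
  N(u, v) = r_vv · N̂ = 0.
Evaluating at (u, v) = (1, -pi/5):
  L = 0, M = -3*sqrt(10)/10, N = 0.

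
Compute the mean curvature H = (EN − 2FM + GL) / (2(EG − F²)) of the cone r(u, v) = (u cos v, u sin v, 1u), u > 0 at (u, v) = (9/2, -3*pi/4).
H = sqrt(2)/18

With E = 2, F = 0, G = u^2, L = 0, M = 0, N = sqrt(2)*u^2/(2*Abs(u)), assemble
  H = (EN − 2FM + GL) / (2(EG − F²)) = sqrt(2)/(4*Abs(u)).
At (u, v) = (9/2, -3*pi/4): H = sqrt(2)/18.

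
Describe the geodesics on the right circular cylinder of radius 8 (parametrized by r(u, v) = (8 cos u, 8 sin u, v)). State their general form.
The cylinder is flat (K = 0) and locally isometric to the plane via the development (u, v) ↦ (8 u, v). Geodesics are the pre-images of straight lines: circles (v constant), vertical lines (u constant), and helices (v = c · u + d) for constants c, d.

A right cylinder has E = 8², F = 0, G = 1, so EG − F² = 8², and L = −8, M = N = 0, giving K = (LN − M²)/(EG − F²) = 0 everywhere. A flat surface is locally isometric to the Euclidean plane via the map (u, v) ↦ (8 u, v). Straight lines in the (x̃, ỹ) plane pull back to: (a) horizontal circles (v = const), (b) vertical generators (u = const), and (c) helices (8 u tan θ = v, i.e. v = c · u + d).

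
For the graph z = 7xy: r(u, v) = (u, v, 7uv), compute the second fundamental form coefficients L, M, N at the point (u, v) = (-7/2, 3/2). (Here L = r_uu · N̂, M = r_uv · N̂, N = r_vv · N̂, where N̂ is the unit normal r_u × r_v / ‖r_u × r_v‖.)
L = 0;  M = 7*sqrt(2846)/1423;  N = 0

Compute the unit normal N̂(u, v) = (-7*v/sqrt(49*u^2 + 49*v^2 + 1), -7*u/sqrt(49*u^2 + 49*v^2 + 1), 1/sqrt(49*u^2 + 49*v^2 + 1)), and the second partials r_uu, r_uv, r_vv. Take dot products:
  L(u, v) = r_uu · N̂ = 0,
  M(u, v) = r_uv · N̂ = 7/sqrt(49*u^2 + 49*v^2 + 1),
  N(u, v) = r_vv · N̂ = 0.
Evaluating at (u, v) = (-7/2, 3/2):
  L = 0, M = 7*sqrt(2846)/1423, N = 0.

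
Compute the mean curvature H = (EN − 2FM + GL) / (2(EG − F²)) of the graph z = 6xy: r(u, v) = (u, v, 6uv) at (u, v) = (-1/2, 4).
H = 108*sqrt(586)/85849

With E = 36*v^2 + 1, F = 36*u*v, G = 36*u^2 + 1, L = 0, M = 6/sqrt(36*u^2 + 36*v^2 + 1), N = 0, assemble
  H = (EN − 2FM + GL) / (2(EG − F²)) = -216*u*v/(36*u^2 + 36*v^2 + 1)^(3/2).
At (u, v) = (-1/2, 4): H = 108*sqrt(586)/85849.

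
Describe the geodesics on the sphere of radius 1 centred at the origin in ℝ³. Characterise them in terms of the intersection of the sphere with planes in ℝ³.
Geodesics on the sphere of radius 1 are great circles — circles of radius 1 obtained as the intersection of the sphere with planes through the origin (the centre of the sphere).

A curve α(t) of nonzero constant speed on the sphere of radius 1 is a geodesic iff its acceleration α̈ is everywhere normal to the surface, i.e. parallel to the radial vector α(t). Then d/dt(α × α̇) = α̇ × α̇ + α × α̈ = 0, so α × α̇ is a constant vector n ≠ 0 and α(t) · n = 0 for all t: α lies in the plane through the origin with normal n. The intersection of that plane with the sphere is a circle of radius 1 (a great circle). Conversely, a great circle traversed at constant speed has centripetal acceleration pointing at the origin, hence normal to the sphere, so every great circle is a geodesic.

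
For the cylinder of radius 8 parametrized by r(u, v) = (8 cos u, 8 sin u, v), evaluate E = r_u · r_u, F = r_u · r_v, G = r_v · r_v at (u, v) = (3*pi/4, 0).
E = 64;  F = 0;  G = 1

Partials: r_u = (-8*sin(u), 8*cos(u), 0), r_v = (0, 0, 1). As functions of (u, v):
  E = r_u · r_u = 64,
  F = r_u · r_v = 0,
  G = r_v · r_v = 1.
Evaluating at (u, v) = (3*pi/4, 0): E = 64, F = 0, G = 1.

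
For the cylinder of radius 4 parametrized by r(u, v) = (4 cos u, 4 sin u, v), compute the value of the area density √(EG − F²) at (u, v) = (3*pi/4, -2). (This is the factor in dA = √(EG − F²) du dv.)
√(EG − F²)|_{(3*pi/4, -2)} = 4

E = 16, F = 0, G = 1, so EG − F² = 16. Taking the positive square root: √(EG − F²) = 4. At (u, v) = (3*pi/4, -2): 4.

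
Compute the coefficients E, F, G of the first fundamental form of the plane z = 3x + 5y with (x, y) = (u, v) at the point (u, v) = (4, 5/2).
E = 10;  F = 15;  G = 26

Partials: r_u = (1, 0, 3), r_v = (0, 1, 5). As functions of (u, v):
  E = r_u · r_u = 10,
  F = r_u · r_v = 15,
  G = r_v · r_v = 26.
Evaluating at (u, v) = (4, 5/2): E = 10, F = 15, G = 26.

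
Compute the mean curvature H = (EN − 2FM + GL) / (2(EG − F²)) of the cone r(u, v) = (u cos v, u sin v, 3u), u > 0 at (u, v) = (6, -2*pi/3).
H = sqrt(10)/40

With E = 10, F = 0, G = u^2, L = 0, M = 0, N = 3*sqrt(10)*u^2/(10*Abs(u)), assemble
  H = (EN − 2FM + GL) / (2(EG − F²)) = 3*sqrt(10)/(20*Abs(u)).
At (u, v) = (6, -2*pi/3): H = sqrt(10)/40.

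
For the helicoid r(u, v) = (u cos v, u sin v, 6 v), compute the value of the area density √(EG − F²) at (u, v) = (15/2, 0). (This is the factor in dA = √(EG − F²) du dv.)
√(EG − F²)|_{(15/2, 0)} = 3*sqrt(41)/2

E = 1, F = 0, G = u^2 + 36, so EG − F² = u^2 + 36. Taking the positive square root: √(EG − F²) = sqrt(u^2 + 36). At (u, v) = (15/2, 0): 3*sqrt(41)/2.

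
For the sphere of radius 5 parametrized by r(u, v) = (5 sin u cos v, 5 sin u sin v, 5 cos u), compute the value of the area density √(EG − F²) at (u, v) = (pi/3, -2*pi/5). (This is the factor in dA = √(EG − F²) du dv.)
√(EG − F²)|_{(pi/3, -2*pi/5)} = 25*sqrt(3)/2

E = 25, F = 0, G = 25*sin(u)^2, so EG − F² = 625*sin(u)^2. Taking the positive square root: √(EG − F²) = 25*Abs(sin(u)). At (u, v) = (pi/3, -2*pi/5): 25*sqrt(3)/2.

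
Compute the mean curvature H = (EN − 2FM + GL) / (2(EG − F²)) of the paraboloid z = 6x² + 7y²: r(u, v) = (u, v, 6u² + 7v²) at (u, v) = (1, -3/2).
H = 3667*sqrt(586)/343396

With E = 144*u^2 + 1, F = 168*u*v, G = 196*v^2 + 1, L = 12/sqrt(144*u^2 + 196*v^2 + 1), M = 0, N = 14/sqrt(144*u^2 + 196*v^2 + 1), assemble
  H = (EN − 2FM + GL) / (2(EG − F²)) = (1008*u^2 + 1176*v^2 + 13)/(144*u^2 + 196*v^2 + 1)^(3/2).
At (u, v) = (1, -3/2): H = 3667*sqrt(586)/343396.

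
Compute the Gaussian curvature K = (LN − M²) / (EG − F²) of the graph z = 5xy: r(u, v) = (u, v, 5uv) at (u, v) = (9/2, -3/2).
K = -100/1270129

Coefficients of the first fundamental form: E = 25*v^2 + 1, F = 25*u*v, G = 25*u^2 + 1.
Coefficients of the second fundamental form: L = 0, M = 5/sqrt(25*u^2 + 25*v^2 + 1), N = 0.
Assemble K = (LN − M²)/(EG − F²) = -25/(625*u^4 + 1250*u^2*v^2 + 50*u^2 + 625*v^4 + 50*v^2 + 1). At (u, v) = (9/2, -3/2): K = -100/1270129.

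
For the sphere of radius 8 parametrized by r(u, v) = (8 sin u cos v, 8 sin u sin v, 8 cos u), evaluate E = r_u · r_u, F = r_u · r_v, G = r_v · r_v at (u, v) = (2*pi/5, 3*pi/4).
E = 64;  F = 0;  G = 8*sqrt(5) + 40

Partials: r_u = (8*cos(u)*cos(v), 8*sin(v)*cos(u), -8*sin(u)), r_v = (-8*sin(u)*sin(v), 8*sin(u)*cos(v), 0). As functions of (u, v):
  E = r_u · r_u = 64,
  F = r_u · r_v = 0,
  G = r_v · r_v = 64*sin(u)^2.
Evaluating at (u, v) = (2*pi/5, 3*pi/4): E = 64, F = 0, G = 8*sqrt(5) + 40.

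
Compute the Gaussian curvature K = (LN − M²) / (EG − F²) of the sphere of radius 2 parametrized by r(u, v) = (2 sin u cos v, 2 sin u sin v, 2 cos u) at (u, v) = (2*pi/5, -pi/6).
K = 1/4

Coefficients of the first fundamental form: E = 4, F = 0, G = 4*sin(u)^2.
Coefficients of the second fundamental form: L = -2*sin(u)/Abs(sin(u)), M = 0, N = -2*sin(u)^3/Abs(sin(u)).
Assemble K = (LN − M²)/(EG − F²) = 1/4. At (u, v) = (2*pi/5, -pi/6): K = 1/4.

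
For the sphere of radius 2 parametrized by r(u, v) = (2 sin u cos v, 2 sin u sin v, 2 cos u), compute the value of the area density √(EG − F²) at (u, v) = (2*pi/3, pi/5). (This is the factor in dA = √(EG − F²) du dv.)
√(EG − F²)|_{(2*pi/3, pi/5)} = 2*sqrt(3)

E = 4, F = 0, G = 4*sin(u)^2, so EG − F² = 16*sin(u)^2. Taking the positive square root: √(EG − F²) = 4*Abs(sin(u)). At (u, v) = (2*pi/3, pi/5): 2*sqrt(3).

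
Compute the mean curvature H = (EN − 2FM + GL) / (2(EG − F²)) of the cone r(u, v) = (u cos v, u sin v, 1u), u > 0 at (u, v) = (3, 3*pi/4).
H = sqrt(2)/12

With E = 2, F = 0, G = u^2, L = 0, M = 0, N = sqrt(2)*u^2/(2*Abs(u)), assemble
  H = (EN − 2FM + GL) / (2(EG − F²)) = sqrt(2)/(4*Abs(u)).
At (u, v) = (3, 3*pi/4): H = sqrt(2)/12.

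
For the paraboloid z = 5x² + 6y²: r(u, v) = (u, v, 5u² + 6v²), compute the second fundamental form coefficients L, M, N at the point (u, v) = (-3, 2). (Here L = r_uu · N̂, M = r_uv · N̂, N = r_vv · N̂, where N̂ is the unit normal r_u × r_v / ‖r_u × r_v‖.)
L = 10*sqrt(1477)/1477;  M = 0;  N = 12*sqrt(1477)/1477

Compute the unit normal N̂(u, v) = (-10*u/sqrt(100*u^2 + 144*v^2 + 1), -12*v/sqrt(100*u^2 + 144*v^2 + 1), 1/sqrt(100*u^2 + 144*v^2 + 1)), and the second partials r_uu, r_uv, r_vv. Take dot products:
  L(u, v) = r_uu · N̂ = 10/sqrt(100*u^2 + 144*v^2 + 1),
  M(u, v) = r_uv · N̂ = 0,
  N(u, v) = r_vv · N̂ = 12/sqrt(100*u^2 + 144*v^2 + 1).
Evaluating at (u, v) = (-3, 2):
  L = 10*sqrt(1477)/1477, M = 0, N = 12*sqrt(1477)/1477.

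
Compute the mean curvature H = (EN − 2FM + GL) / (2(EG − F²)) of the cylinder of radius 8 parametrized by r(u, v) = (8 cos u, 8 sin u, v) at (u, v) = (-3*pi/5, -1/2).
H = -1/16

With E = 64, F = 0, G = 1, L = -8, M = 0, N = 0, assemble
  H = (EN − 2FM + GL) / (2(EG − F²)) = -1/16.
At (u, v) = (-3*pi/5, -1/2): H = -1/16.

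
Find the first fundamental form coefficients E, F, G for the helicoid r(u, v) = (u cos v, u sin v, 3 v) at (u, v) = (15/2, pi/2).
E = 1;  F = 0;  G = 261/4

Partials: r_u = (cos(v), sin(v), 0), r_v = (-u*sin(v), u*cos(v), 3). As functions of (u, v):
  E = r_u · r_u = 1,
  F = r_u · r_v = 0,
  G = r_v · r_v = u^2 + 9.
Evaluating at (u, v) = (15/2, pi/2): E = 1, F = 0, G = 261/4.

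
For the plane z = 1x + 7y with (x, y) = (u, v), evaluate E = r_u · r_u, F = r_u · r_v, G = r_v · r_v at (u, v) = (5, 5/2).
E = 2;  F = 7;  G = 50

Partials: r_u = (1, 0, 1), r_v = (0, 1, 7). As functions of (u, v):
  E = r_u · r_u = 2,
  F = r_u · r_v = 7,
  G = r_v · r_v = 50.
Evaluating at (u, v) = (5, 5/2): E = 2, F = 7, G = 50.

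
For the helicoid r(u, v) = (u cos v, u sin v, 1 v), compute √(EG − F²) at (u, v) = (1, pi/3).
√(EG − F²)|_{(1, pi/3)} = sqrt(2)

E = 1, F = 0, G = u^2 + 1; EG − F² = u^2 + 1; √(EG − F²) = sqrt(u^2 + 1). At the given point: sqrt(2).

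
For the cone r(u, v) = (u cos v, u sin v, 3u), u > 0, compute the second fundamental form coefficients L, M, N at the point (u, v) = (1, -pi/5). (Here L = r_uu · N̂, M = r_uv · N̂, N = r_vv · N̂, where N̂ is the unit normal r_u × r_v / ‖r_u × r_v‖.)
L = 0;  M = 0;  N = 3*sqrt(10)/10

Compute the unit normal N̂(u, v) = (-3*sqrt(10)*u*cos(v)/(10*Abs(u)), -3*sqrt(10)*u*sin(v)/(10*Abs(u)), sqrt(10)*u/(10*Abs(u))), and the second partials r_uu, r_uv, r_vv. Take dot products:
  L(u, v) = r_uu · N̂ = 0,
  M(u, v) = r_uv · N̂ = 0,
  N(u, v) = r_vv · N̂ = 3*sqrt(10)*u^2/(10*Abs(u)).
Evaluating at (u, v) = (1, -pi/5):
  L = 0, M = 0, N = 3*sqrt(10)/10.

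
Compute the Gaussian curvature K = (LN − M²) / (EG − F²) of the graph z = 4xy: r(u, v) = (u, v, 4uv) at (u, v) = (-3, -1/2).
K = -16/22201

Coefficients of the first fundamental form: E = 16*v^2 + 1, F = 16*u*v, G = 16*u^2 + 1.
Coefficients of the second fundamental form: L = 0, M = 4/sqrt(16*u^2 + 16*v^2 + 1), N = 0.
Assemble K = (LN − M²)/(EG − F²) = -16/(256*u^4 + 512*u^2*v^2 + 32*u^2 + 256*v^4 + 32*v^2 + 1). At (u, v) = (-3, -1/2): K = -16/22201.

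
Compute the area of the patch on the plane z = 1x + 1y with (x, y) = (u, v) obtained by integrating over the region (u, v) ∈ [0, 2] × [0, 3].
Area = 6*sqrt(3)

Area = ∫∫ √(EG − F²) du dv with √(EG − F²) = sqrt(3). Integrating over [0, 2] × [0, 3] gives 6*sqrt(3).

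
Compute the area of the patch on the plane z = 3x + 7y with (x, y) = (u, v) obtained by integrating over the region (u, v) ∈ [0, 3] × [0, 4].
Area = 12*sqrt(59)

Area = ∫∫ √(EG − F²) du dv with √(EG − F²) = sqrt(59). Integrating over [0, 3] × [0, 4] gives 12*sqrt(59).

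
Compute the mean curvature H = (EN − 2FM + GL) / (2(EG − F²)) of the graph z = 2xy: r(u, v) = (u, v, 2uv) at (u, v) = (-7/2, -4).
H = -28*sqrt(114)/3249

With E = 4*v^2 + 1, F = 4*u*v, G = 4*u^2 + 1, L = 0, M = 2/sqrt(4*u^2 + 4*v^2 + 1), N = 0, assemble
  H = (EN − 2FM + GL) / (2(EG − F²)) = -8*u*v/(4*u^2 + 4*v^2 + 1)^(3/2).
At (u, v) = (-7/2, -4): H = -28*sqrt(114)/3249.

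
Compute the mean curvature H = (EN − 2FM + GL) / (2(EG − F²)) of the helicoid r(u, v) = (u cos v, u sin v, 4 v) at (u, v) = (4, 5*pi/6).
H = 0

With E = 1, F = 0, G = u^2 + 16, L = 0, M = -4/sqrt(u^2 + 16), N = 0, assemble
  H = (EN − 2FM + GL) / (2(EG − F²)) = 0.
At (u, v) = (4, 5*pi/6): H = 0.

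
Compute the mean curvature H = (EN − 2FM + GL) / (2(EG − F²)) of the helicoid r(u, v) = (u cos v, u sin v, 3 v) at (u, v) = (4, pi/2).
H = 0

With E = 1, F = 0, G = u^2 + 9, L = 0, M = -3/sqrt(u^2 + 9), N = 0, assemble
  H = (EN − 2FM + GL) / (2(EG − F²)) = 0.
At (u, v) = (4, pi/2): H = 0.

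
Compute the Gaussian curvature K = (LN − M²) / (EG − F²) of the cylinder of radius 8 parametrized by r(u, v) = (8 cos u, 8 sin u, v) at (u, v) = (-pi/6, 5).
K = 0

Coefficients of the first fundamental form: E = 64, F = 0, G = 1.
Coefficients of the second fundamental form: L = -8, M = 0, N = 0.
Assemble K = (LN − M²)/(EG − F²) = 0. At (u, v) = (-pi/6, 5): K = 0.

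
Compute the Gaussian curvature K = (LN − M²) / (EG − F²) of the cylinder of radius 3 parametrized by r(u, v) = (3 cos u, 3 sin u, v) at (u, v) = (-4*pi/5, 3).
K = 0

Coefficients of the first fundamental form: E = 9, F = 0, G = 1.
Coefficients of the second fundamental form: L = -3, M = 0, N = 0.
Assemble K = (LN − M²)/(EG − F²) = 0. At (u, v) = (-4*pi/5, 3): K = 0.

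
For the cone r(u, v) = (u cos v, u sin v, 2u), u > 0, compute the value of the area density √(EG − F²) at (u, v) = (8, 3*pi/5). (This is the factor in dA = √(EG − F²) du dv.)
√(EG − F²)|_{(8, 3*pi/5)} = 8*sqrt(5)

E = 5, F = 0, G = u^2, so EG − F² = 5*u^2. Taking the positive square root: √(EG − F²) = sqrt(5)*Abs(u). At (u, v) = (8, 3*pi/5): 8*sqrt(5).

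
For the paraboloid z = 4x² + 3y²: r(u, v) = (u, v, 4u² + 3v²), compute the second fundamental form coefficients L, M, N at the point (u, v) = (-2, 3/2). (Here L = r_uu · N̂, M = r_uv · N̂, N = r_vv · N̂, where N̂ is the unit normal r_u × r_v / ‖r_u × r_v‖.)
L = 4*sqrt(2)/13;  M = 0;  N = 3*sqrt(2)/13

Compute the unit normal N̂(u, v) = (-8*u/sqrt(64*u^2 + 36*v^2 + 1), -6*v/sqrt(64*u^2 + 36*v^2 + 1), 1/sqrt(64*u^2 + 36*v^2 + 1)), and the second partials r_uu, r_uv, r_vv. Take dot products:
  L(u, v) = r_uu · N̂ = 8/sqrt(64*u^2 + 36*v^2 + 1),
  M(u, v) = r_uv · N̂ = 0,
  N(u, v) = r_vv · N̂ = 6/sqrt(64*u^2 + 36*v^2 + 1).
Evaluating at (u, v) = (-2, 3/2):
  L = 4*sqrt(2)/13, M = 0, N = 3*sqrt(2)/13.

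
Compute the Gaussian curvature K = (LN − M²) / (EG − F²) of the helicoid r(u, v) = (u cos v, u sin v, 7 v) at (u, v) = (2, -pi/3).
K = -49/2809

Coefficients of the first fundamental form: E = 1, F = 0, G = u^2 + 49.
Coefficients of the second fundamental form: L = 0, M = -7/sqrt(u^2 + 49), N = 0.
Assemble K = (LN − M²)/(EG − F²) = -49/(u^2 + 49)^2. At (u, v) = (2, -pi/3): K = -49/2809.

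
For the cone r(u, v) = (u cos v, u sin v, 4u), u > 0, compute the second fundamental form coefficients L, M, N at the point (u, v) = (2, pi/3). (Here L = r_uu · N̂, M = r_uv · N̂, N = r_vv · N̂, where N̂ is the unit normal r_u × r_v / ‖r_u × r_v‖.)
L = 0;  M = 0;  N = 8*sqrt(17)/17

Compute the unit normal N̂(u, v) = (-4*sqrt(17)*u*cos(v)/(17*Abs(u)), -4*sqrt(17)*u*sin(v)/(17*Abs(u)), sqrt(17)*u/(17*Abs(u))), and the second partials r_uu, r_uv, r_vv. Take dot products:
  L(u, v) = r_uu · N̂ = 0,
  M(u, v) = r_uv · N̂ = 0,
  N(u, v) = r_vv · N̂ = 4*sqrt(17)*u^2/(17*Abs(u)).
Evaluating at (u, v) = (2, pi/3):
  L = 0, M = 0, N = 8*sqrt(17)/17.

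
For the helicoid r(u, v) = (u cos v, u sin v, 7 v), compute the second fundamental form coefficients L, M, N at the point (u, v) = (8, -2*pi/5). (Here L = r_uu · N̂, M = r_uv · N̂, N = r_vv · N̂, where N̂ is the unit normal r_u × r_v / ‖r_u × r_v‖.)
L = 0;  M = -7*sqrt(113)/113;  N = 0

Compute the unit normal N̂(u, v) = (7*sin(v)/sqrt(u^2 + 49), -7*cos(v)/sqrt(u^2 + 49), u/sqrt(u^2 + 49)), and the second partials r_uu, r_uv, r_vv. Take dot products:
  L(u, v) = r_uu · N̂ = 0,
  M(u, v) = r_uv · N̂ = -7/sqrt(u^2 + 49),
  N(u, v) = r_vv · N̂ = 0.
Evaluating at (u, v) = (8, -2*pi/5):
  L = 0, M = -7*sqrt(113)/113, N = 0.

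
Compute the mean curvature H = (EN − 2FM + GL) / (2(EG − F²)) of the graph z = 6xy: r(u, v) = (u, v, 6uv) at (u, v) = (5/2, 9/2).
H = -486*sqrt(955)/182405

With E = 36*v^2 + 1, F = 36*u*v, G = 36*u^2 + 1, L = 0, M = 6/sqrt(36*u^2 + 36*v^2 + 1), N = 0, assemble
  H = (EN − 2FM + GL) / (2(EG − F²)) = -216*u*v/(36*u^2 + 36*v^2 + 1)^(3/2).
At (u, v) = (5/2, 9/2): H = -486*sqrt(955)/182405.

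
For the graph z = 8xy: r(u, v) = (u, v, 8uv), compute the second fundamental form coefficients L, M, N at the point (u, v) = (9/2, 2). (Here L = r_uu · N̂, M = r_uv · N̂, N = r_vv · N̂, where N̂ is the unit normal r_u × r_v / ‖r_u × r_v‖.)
L = 0;  M = 8*sqrt(1553)/1553;  N = 0

Compute the unit normal N̂(u, v) = (-8*v/sqrt(64*u^2 + 64*v^2 + 1), -8*u/sqrt(64*u^2 + 64*v^2 + 1), 1/sqrt(64*u^2 + 64*v^2 + 1)), and the second partials r_uu, r_uv, r_vv. Take dot products:
  L(u, v) = r_uu · N̂ = 0,
  M(u, v) = r_uv · N̂ = 8/sqrt(64*u^2 + 64*v^2 + 1),
  N(u, v) = r_vv · N̂ = 0.
Evaluating at (u, v) = (9/2, 2):
  L = 0, M = 8*sqrt(1553)/1553, N = 0.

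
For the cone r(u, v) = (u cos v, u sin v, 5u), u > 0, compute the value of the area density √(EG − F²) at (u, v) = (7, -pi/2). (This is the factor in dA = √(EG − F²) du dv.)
√(EG − F²)|_{(7, -pi/2)} = 7*sqrt(26)

E = 26, F = 0, G = u^2, so EG − F² = 26*u^2. Taking the positive square root: √(EG − F²) = sqrt(26)*Abs(u). At (u, v) = (7, -pi/2): 7*sqrt(26).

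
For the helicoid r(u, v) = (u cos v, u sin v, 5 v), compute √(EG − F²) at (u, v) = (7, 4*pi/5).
√(EG − F²)|_{(7, 4*pi/5)} = sqrt(74)

E = 1, F = 0, G = u^2 + 25; EG − F² = u^2 + 25; √(EG − F²) = sqrt(u^2 + 25). At the given point: sqrt(74).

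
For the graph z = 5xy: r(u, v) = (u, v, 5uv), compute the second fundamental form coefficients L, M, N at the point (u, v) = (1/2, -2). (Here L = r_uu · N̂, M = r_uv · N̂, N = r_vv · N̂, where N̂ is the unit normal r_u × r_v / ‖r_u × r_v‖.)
L = 0;  M = 10*sqrt(429)/429;  N = 0

Compute the unit normal N̂(u, v) = (-5*v/sqrt(25*u^2 + 25*v^2 + 1), -5*u/sqrt(25*u^2 + 25*v^2 + 1), 1/sqrt(25*u^2 + 25*v^2 + 1)), and the second partials r_uu, r_uv, r_vv. Take dot products:
  L(u, v) = r_uu · N̂ = 0,
  M(u, v) = r_uv · N̂ = 5/sqrt(25*u^2 + 25*v^2 + 1),
  N(u, v) = r_vv · N̂ = 0.
Evaluating at (u, v) = (1/2, -2):
  L = 0, M = 10*sqrt(429)/429, N = 0.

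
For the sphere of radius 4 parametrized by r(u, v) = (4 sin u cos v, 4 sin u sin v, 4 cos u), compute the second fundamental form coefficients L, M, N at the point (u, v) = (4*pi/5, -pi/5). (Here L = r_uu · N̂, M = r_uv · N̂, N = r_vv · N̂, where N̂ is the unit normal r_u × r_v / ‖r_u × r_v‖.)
L = -4;  M = 0;  N = -5/2 + sqrt(5)/2

Compute the unit normal N̂(u, v) = (sin(u)^2*cos(v)/Abs(sin(u)), sin(u)^2*sin(v)/Abs(sin(u)), sin(2*u)/(2*Abs(sin(u)))), and the second partials r_uu, r_uv, r_vv. Take dot products:
  L(u, v) = r_uu · N̂ = -4*sin(u)/Abs(sin(u)),
  M(u, v) = r_uv · N̂ = 0,
  N(u, v) = r_vv · N̂ = -4*sin(u)^3/Abs(sin(u)).
Evaluating at (u, v) = (4*pi/5, -pi/5):
  L = -4, M = 0, N = -5/2 + sqrt(5)/2.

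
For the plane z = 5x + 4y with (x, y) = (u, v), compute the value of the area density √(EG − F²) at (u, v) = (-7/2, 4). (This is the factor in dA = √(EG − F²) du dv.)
√(EG − F²)|_{(-7/2, 4)} = sqrt(42)

E = 26, F = 20, G = 17, so EG − F² = 42. Taking the positive square root: √(EG − F²) = sqrt(42). At (u, v) = (-7/2, 4): sqrt(42).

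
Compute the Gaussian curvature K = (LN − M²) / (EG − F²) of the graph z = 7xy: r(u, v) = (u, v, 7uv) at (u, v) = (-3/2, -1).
K = -784/410881

Coefficients of the first fundamental form: E = 49*v^2 + 1, F = 49*u*v, G = 49*u^2 + 1.
Coefficients of the second fundamental form: L = 0, M = 7/sqrt(49*u^2 + 49*v^2 + 1), N = 0.
Assemble K = (LN − M²)/(EG − F²) = -49/(2401*u^4 + 4802*u^2*v^2 + 98*u^2 + 2401*v^4 + 98*v^2 + 1). At (u, v) = (-3/2, -1): K = -784/410881.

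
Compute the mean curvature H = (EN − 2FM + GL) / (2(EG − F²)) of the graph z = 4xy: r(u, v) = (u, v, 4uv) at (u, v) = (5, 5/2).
H = -800*sqrt(501)/251001

With E = 16*v^2 + 1, F = 16*u*v, G = 16*u^2 + 1, L = 0, M = 4/sqrt(16*u^2 + 16*v^2 + 1), N = 0, assemble
  H = (EN − 2FM + GL) / (2(EG − F²)) = -64*u*v/(16*u^2 + 16*v^2 + 1)^(3/2).
At (u, v) = (5, 5/2): H = -800*sqrt(501)/251001.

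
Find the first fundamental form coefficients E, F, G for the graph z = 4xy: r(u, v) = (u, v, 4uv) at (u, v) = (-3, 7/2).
E = 197;  F = -168;  G = 145

Partials: r_u = (1, 0, 4*v), r_v = (0, 1, 4*u). As functions of (u, v):
  E = r_u · r_u = 16*v^2 + 1,
  F = r_u · r_v = 16*u*v,
  G = r_v · r_v = 16*u^2 + 1.
Evaluating at (u, v) = (-3, 7/2): E = 197, F = -168, G = 145.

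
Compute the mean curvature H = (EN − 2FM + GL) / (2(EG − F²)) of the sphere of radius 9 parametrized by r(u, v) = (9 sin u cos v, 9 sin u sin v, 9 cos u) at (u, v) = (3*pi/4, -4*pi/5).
H = -1/9

With E = 81, F = 0, G = 81*sin(u)^2, L = -9*sin(u)/Abs(sin(u)), M = 0, N = -9*sin(u)^3/Abs(sin(u)), assemble
  H = (EN − 2FM + GL) / (2(EG − F²)) = -sin(u)/(9*Abs(sin(u))).
At (u, v) = (3*pi/4, -4*pi/5): H = -1/9.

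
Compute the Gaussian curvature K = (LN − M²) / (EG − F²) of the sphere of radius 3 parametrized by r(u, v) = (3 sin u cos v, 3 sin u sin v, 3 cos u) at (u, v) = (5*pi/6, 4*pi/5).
K = 1/9

Coefficients of the first fundamental form: E = 9, F = 0, G = 9*sin(u)^2.
Coefficients of the second fundamental form: L = -3*sin(u)/Abs(sin(u)), M = 0, N = -3*sin(u)^3/Abs(sin(u)).
Assemble K = (LN − M²)/(EG − F²) = 1/9. At (u, v) = (5*pi/6, 4*pi/5): K = 1/9.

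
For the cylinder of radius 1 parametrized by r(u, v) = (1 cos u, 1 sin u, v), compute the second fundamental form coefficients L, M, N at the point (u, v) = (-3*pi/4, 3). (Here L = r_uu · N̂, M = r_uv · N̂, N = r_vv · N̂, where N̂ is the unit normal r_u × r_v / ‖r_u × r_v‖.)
L = -1;  M = 0;  N = 0

Compute the unit normal N̂(u, v) = (cos(u), sin(u), 0), and the second partials r_uu, r_uv, r_vv. Take dot products:
  L(u, v) = r_uu · N̂ = -1,
  M(u, v) = r_uv · N̂ = 0,
  N(u, v) = r_vv · N̂ = 0.
Evaluating at (u, v) = (-3*pi/4, 3):
  L = -1, M = 0, N = 0.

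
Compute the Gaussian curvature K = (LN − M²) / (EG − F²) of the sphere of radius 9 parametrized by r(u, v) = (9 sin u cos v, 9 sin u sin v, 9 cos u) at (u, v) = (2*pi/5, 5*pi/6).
K = 1/81

Coefficients of the first fundamental form: E = 81, F = 0, G = 81*sin(u)^2.
Coefficients of the second fundamental form: L = -9*sin(u)/Abs(sin(u)), M = 0, N = -9*sin(u)^3/Abs(sin(u)).
Assemble K = (LN − M²)/(EG − F²) = 1/81. At (u, v) = (2*pi/5, 5*pi/6): K = 1/81.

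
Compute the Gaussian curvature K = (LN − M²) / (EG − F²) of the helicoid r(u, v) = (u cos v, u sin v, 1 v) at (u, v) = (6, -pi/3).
K = -1/1369

Coefficients of the first fundamental form: E = 1, F = 0, G = u^2 + 1.
Coefficients of the second fundamental form: L = 0, M = -1/sqrt(u^2 + 1), N = 0.
Assemble K = (LN − M²)/(EG − F²) = -1/(u^2 + 1)^2. At (u, v) = (6, -pi/3): K = -1/1369.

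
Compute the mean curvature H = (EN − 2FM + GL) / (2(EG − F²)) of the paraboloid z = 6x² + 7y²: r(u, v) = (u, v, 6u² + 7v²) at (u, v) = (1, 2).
H = 5725*sqrt(929)/863041

With E = 144*u^2 + 1, F = 168*u*v, G = 196*v^2 + 1, L = 12/sqrt(144*u^2 + 196*v^2 + 1), M = 0, N = 14/sqrt(144*u^2 + 196*v^2 + 1), assemble
  H = (EN − 2FM + GL) / (2(EG − F²)) = (1008*u^2 + 1176*v^2 + 13)/(144*u^2 + 196*v^2 + 1)^(3/2).
At (u, v) = (1, 2): H = 5725*sqrt(929)/863041.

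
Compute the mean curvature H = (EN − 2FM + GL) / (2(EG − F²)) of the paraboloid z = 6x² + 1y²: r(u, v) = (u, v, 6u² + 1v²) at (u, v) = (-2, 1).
H = 607*sqrt(581)/337561

With E = 144*u^2 + 1, F = 24*u*v, G = 4*v^2 + 1, L = 12/sqrt(144*u^2 + 4*v^2 + 1), M = 0, N = 2/sqrt(144*u^2 + 4*v^2 + 1), assemble
  H = (EN − 2FM + GL) / (2(EG − F²)) = (144*u^2 + 24*v^2 + 7)/(144*u^2 + 4*v^2 + 1)^(3/2).
At (u, v) = (-2, 1): H = 607*sqrt(581)/337561.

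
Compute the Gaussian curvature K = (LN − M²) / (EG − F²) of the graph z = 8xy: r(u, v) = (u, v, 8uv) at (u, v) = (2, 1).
K = -64/103041

Coefficients of the first fundamental form: E = 64*v^2 + 1, F = 64*u*v, G = 64*u^2 + 1.
Coefficients of the second fundamental form: L = 0, M = 8/sqrt(64*u^2 + 64*v^2 + 1), N = 0.
Assemble K = (LN − M²)/(EG − F²) = -64/(4096*u^4 + 8192*u^2*v^2 + 128*u^2 + 4096*v^4 + 128*v^2 + 1). At (u, v) = (2, 1): K = -64/103041.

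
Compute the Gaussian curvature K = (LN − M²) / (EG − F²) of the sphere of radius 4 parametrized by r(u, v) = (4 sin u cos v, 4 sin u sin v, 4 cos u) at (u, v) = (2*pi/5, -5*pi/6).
K = 1/16

Coefficients of the first fundamental form: E = 16, F = 0, G = 16*sin(u)^2.
Coefficients of the second fundamental form: L = -4*sin(u)/Abs(sin(u)), M = 0, N = -4*sin(u)^3/Abs(sin(u)).
Assemble K = (LN − M²)/(EG − F²) = 1/16. At (u, v) = (2*pi/5, -5*pi/6): K = 1/16.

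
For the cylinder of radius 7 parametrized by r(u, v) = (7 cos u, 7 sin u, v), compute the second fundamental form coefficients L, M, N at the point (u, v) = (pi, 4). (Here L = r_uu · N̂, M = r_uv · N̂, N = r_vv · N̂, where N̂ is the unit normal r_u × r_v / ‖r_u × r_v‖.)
L = -7;  M = 0;  N = 0

Compute the unit normal N̂(u, v) = (cos(u), sin(u), 0), and the second partials r_uu, r_uv, r_vv. Take dot products:
  L(u, v) = r_uu · N̂ = -7,
  M(u, v) = r_uv · N̂ = 0,
  N(u, v) = r_vv · N̂ = 0.
Evaluating at (u, v) = (pi, 4):
  L = -7, M = 0, N = 0.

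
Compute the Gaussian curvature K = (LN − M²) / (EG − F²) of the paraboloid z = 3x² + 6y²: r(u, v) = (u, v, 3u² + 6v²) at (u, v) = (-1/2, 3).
K = 18/426409

Coefficients of the first fundamental form: E = 36*u^2 + 1, F = 72*u*v, G = 144*v^2 + 1.
Coefficients of the second fundamental form: L = 6/sqrt(36*u^2 + 144*v^2 + 1), M = 0, N = 12/sqrt(36*u^2 + 144*v^2 + 1).
Assemble K = (LN − M²)/(EG − F²) = 72/(1296*u^4 + 10368*u^2*v^2 + 72*u^2 + 20736*v^4 + 288*v^2 + 1). At (u, v) = (-1/2, 3): K = 18/426409.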